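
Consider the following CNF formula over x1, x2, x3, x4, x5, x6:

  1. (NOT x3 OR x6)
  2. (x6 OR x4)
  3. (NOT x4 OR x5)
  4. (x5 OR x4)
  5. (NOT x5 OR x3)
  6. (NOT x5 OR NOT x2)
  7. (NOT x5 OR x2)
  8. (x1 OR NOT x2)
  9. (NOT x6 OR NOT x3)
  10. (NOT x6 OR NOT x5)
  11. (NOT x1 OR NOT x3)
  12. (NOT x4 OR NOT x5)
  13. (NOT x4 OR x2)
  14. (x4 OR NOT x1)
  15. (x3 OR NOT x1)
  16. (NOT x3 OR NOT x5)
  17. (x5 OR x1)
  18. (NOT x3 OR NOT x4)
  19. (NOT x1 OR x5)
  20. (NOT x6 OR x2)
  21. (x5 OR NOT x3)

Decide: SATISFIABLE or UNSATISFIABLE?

x5 = True:
  propagation gives x3=True; an empty clause results — contradiction.
x5 = False:
  propagation gives x4=False; an empty clause results — contradiction.
Every branch closes, so no satisfying assignment exists.

UNSATISFIABLE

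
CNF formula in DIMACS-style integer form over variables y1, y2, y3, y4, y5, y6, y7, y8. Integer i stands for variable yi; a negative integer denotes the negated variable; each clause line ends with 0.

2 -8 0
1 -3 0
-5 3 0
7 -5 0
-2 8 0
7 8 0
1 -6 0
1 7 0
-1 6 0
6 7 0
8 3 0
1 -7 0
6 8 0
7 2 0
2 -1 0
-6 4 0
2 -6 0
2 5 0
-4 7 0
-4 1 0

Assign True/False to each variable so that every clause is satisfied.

y1=T, y2=T, y3=T, y4=T, y5=T, y6=T, y7=T, y8=T

Check each clause:
  1. (¬y8 ∨ y2) — y2 is true.
  2. (¬y3 ∨ y1) — y1 is true.
  3. (y3 ∨ ¬y5) — y3 is true.
  4. (y7 ∨ ¬y5) — y7 is true.
  5. (¬y2 ∨ y8) — y8 is true.
  6. (y8 ∨ y7) — y8 is true.
  7. (y1 ∨ ¬y6) — y1 is true.
  8. (y7 ∨ y1) — y1 is true.
  9. (y6 ∨ ¬y1) — y6 is true.
  10. (y7 ∨ y6) — y6 is true.
  11. (y3 ∨ y8) — y8 is true.
  12. (¬y7 ∨ y1) — y1 is true.
  13. (y8 ∨ y6) — y8 is true.
  14. (y7 ∨ y2) — y2 is true.
  15. (y2 ∨ ¬y1) — y2 is true.
  16. (y4 ∨ ¬y6) — y4 is true.
  17. (¬y6 ∨ y2) — y2 is true.
  18. (y2 ∨ y5) — y2 is true.
  19. (y7 ∨ ¬y4) — y7 is true.
  20. (y1 ∨ ¬y4) — y1 is true.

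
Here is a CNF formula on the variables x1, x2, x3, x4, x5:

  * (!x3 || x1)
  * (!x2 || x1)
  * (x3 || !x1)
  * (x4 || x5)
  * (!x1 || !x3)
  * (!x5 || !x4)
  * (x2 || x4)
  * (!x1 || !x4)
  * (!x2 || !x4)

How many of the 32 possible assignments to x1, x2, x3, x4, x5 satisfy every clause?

1

The models are:
  x1=F x2=F x3=F x4=T x5=F
Count: 1.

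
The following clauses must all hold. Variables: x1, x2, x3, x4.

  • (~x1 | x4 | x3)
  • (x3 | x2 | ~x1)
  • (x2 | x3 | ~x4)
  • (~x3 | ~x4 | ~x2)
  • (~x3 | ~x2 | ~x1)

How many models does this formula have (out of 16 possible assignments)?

Split on x3, then x2.
  x3=T, x2=T: remaining (x1,x4) ∈ {(F,F)} — 1.
  x3=T, x2=F: remaining (x1,x4) ∈ {(F,F); (F,T); (T,F); (T,T)} — 4.
  x3=F, x2=T: remaining (x1,x4) ∈ {(F,F); (F,T); (T,T)} — 3.
  x3=F, x2=F: remaining (x1,x4) ∈ {(F,F)} — 1.
Total: 1 + 4 + 3 + 1 = 9.

9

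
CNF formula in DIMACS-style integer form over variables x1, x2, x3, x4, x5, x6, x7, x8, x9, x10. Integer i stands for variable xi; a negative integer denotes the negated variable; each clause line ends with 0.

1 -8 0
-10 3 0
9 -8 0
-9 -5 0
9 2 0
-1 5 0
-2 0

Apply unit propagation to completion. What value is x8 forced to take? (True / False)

(~x2) is a unit clause: x2 = False.
(x2 | x9) with x2 = False leaves only x9, so x9 = True.
In (~x5 | ~x9), ~x9 is now false; ~x5 must hold, so x5 = False.
(x5 | ~x1): since x5 = False, the clause reduces to (~x1). x1 = False.
(~x8 | x1): since x1 = False, the clause reduces to (~x8). x8 = False.

False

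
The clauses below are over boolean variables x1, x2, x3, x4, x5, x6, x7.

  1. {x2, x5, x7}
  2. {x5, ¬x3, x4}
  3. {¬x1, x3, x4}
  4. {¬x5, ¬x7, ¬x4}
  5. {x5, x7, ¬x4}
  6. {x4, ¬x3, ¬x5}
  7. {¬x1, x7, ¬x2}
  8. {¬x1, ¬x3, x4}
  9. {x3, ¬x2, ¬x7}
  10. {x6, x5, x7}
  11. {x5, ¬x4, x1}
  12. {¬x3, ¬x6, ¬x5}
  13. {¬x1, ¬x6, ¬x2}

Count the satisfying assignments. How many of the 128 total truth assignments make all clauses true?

23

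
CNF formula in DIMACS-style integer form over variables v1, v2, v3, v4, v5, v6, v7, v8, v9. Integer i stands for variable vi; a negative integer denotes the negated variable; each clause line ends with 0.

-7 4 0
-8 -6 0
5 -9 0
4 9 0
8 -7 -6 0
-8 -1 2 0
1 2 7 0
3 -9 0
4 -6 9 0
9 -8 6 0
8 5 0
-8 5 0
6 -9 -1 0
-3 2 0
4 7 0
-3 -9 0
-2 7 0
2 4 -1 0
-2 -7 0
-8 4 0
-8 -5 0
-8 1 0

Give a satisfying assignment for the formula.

v1 = 0, v2 = 0, v3 = 0, v4 = 1, v5 = 1, v6 = 0, v7 = 1, v8 = 0, v9 = 0

Check each clause:
  1. (v4 ∨ ¬v7) — v4 is true.
  2. (¬v8 ∨ ¬v6) — ¬v8 is true.
  3. (¬v9 ∨ v5) — v5 is true.
  4. (v4 ∨ v9) — v4 is true.
  5. (¬v6 ∨ v8 ∨ ¬v7) — ¬v6 is true.
  6. (¬v8 ∨ v2 ∨ ¬v1) — ¬v8 is true.
  7. (v1 ∨ v2 ∨ v7) — v7 is true.
  8. (v3 ∨ ¬v9) — ¬v9 is true.
  9. (v9 ∨ v4 ∨ ¬v6) — ¬v6 is true.
  10. (v9 ∨ ¬v8 ∨ v6) — ¬v8 is true.
  11. (v5 ∨ v8) — v5 is true.
  12. (¬v8 ∨ v5) — ¬v8 is true.
  13. (v6 ∨ ¬v1 ∨ ¬v9) — ¬v9 is true.
  14. (¬v3 ∨ v2) — ¬v3 is true.
  15. (v4 ∨ v7) — v4 is true.
  16. (¬v9 ∨ ¬v3) — ¬v3 is true.
  17. (¬v2 ∨ v7) — ¬v2 is true.
  18. (v2 ∨ v4 ∨ ¬v1) — v4 is true.
  19. (¬v7 ∨ ¬v2) — ¬v2 is true.
  20. (v4 ∨ ¬v8) — ¬v8 is true.
  21. (¬v8 ∨ ¬v5) — ¬v8 is true.
  22. (¬v8 ∨ v1) — ¬v8 is true.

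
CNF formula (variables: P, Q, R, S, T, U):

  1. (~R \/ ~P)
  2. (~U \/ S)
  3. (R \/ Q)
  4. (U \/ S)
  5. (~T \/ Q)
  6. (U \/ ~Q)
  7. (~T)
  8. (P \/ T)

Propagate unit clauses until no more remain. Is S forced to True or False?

True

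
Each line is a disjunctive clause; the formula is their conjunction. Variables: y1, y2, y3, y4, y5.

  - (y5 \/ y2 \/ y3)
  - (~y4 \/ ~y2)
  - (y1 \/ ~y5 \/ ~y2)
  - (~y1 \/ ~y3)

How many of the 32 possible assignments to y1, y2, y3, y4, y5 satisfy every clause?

12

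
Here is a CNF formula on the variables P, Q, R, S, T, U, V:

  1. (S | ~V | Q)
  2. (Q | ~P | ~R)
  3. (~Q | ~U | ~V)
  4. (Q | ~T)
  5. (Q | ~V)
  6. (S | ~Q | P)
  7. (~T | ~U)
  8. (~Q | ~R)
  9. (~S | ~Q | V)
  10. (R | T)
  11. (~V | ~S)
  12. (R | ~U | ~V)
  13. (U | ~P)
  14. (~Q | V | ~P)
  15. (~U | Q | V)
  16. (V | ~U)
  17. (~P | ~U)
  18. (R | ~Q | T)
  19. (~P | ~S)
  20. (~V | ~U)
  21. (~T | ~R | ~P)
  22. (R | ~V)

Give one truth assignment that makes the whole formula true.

P = False  Q = False  R = True  S = True  T = False  U = False  V = False

Check each clause:
  1. (~V | Q | S) — ~V is true.
  2. (~R | Q | ~P) — ~P is true.
  3. (~V | ~Q | ~U) — ~V is true.
  4. (~T | Q) — ~T is true.
  5. (~V | Q) — ~V is true.
  6. (P | S | ~Q) — S is true.
  7. (~U | ~T) — ~U is true.
  8. (~R | ~Q) — ~Q is true.
  9. (~Q | ~S | V) — ~Q is true.
  10. (R | T) — R is true.
  11. (~V | ~S) — ~V is true.
  12. (~V | ~U | R) — ~V is true.
  13. (~P | U) — ~P is true.
  14. (V | ~Q | ~P) — ~Q is true.
  15. (~U | V | Q) — ~U is true.
  16. (V | ~U) — ~U is true.
  17. (~P | ~U) — ~U is true.
  18. (R | T | ~Q) — R is true.
  19. (~P | ~S) — ~P is true.
  20. (~U | ~V) — ~V is true.
  21. (~R | ~T | ~P) — ~T is true.
  22. (~V | R) — ~V is true.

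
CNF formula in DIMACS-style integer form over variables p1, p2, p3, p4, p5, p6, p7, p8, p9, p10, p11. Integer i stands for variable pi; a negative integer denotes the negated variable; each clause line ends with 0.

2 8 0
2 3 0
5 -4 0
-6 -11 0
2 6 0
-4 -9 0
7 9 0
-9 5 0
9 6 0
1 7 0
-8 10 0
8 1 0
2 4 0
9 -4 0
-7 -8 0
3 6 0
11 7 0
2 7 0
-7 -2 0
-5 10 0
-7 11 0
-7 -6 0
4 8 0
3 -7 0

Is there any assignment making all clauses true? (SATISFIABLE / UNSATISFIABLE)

Pure literal: p1 appears only positively; assign p1 = True.
p3 occurs only positively in the remaining clauses — set p3 = True.
Branch on p2: take p2 = True.
  then p7 is forced to False.
  then p9 is forced to True.
  then p4 is forced to False.
  then p5 is forced to True.
  then p11 is forced to True.
  then p6 is forced to False.
  then p10 is forced to True.
  then p8 is forced to True.
So p1 = 1, p2 = 1, p3 = 1, p4 = 0, p5 = 1, p6 = 0, p7 = 0, p8 = 1, p9 = 1, p10 = 1, p11 = 1 is a satisfying assignment.

SATISFIABLE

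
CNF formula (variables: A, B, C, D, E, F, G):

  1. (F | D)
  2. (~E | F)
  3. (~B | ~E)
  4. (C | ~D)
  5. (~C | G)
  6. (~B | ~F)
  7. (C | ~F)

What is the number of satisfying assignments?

12

Split on F, then C.
  F=T, C=T: forces B=F; G=T; A, D, E free → 2^3 = 8.
  F=T, C=F: a clause becomes empty — 0.
  F=F, C=T: remaining (A,B,D,E,G) ∈ {(F,F,T,F,T); (F,T,T,F,T); (T,F,T,F,T); (T,T,T,F,T)} — 4.
  F=F, C=F: a clause becomes empty — 0.
Total: 8 + 0 + 4 + 0 = 12.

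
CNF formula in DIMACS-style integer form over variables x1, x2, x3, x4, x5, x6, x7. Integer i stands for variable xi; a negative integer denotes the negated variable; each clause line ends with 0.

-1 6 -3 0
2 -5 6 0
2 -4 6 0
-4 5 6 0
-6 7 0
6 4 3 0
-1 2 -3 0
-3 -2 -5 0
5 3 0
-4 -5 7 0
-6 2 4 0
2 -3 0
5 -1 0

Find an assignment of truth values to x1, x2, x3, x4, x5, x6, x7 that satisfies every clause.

x1=0, x2=1, x3=1, x4=1, x5=0, x6=1, x7=1

Pure literal: x1 appears only negated; assign x1 = False.
Pure literal: x7 appears only positively; assign x7 = True.
Set x2 = True and propagate.
Branch on x3: take x3 = True.
  then x5 is forced to False.
Try x4 = True.
  then x6 is forced to True.
Every clause has at least one true literal under this assignment.
Check each clause:
  1. {¬x3, x6, ¬x1} — x6 is true.
  2. {¬x5, x6, x2} — x2 is true.
  3. {¬x4, x2, x6} — x2 is true.
  4. {x5, x6, ¬x4} — x6 is true.
  5. {¬x6, x7} — x7 is true.
  6. {x6, x3, x4} — x3 is true.
  7. {¬x3, ¬x1, x2} — x2 is true.
  8. {¬x2, ¬x5, ¬x3} — ¬x5 is true.
  9. {x5, x3} — x3 is true.
  10. {x7, ¬x5, ¬x4} — ¬x5 is true.
  11. {x4, ¬x6, x2} — x2 is true.
  12. {x2, ¬x3} — x2 is true.
  13. {¬x1, x5} — ¬x1 is true.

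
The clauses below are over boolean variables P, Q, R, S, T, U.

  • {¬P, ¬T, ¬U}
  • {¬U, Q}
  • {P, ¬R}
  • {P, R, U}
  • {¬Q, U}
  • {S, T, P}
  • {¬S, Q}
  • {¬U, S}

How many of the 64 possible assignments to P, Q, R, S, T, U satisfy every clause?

8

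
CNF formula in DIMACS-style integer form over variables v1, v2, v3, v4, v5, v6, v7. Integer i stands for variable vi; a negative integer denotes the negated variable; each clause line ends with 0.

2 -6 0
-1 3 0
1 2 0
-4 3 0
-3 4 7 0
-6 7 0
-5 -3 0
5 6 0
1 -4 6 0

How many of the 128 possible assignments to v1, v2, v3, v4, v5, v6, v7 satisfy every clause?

8

Split on v3, then v6.
  v3=T, v6=T: remaining (v1,v2,v4,v5,v7) ∈ {(F,T,F,F,T); (F,T,T,F,T); (T,T,F,F,T); (T,T,T,F,T)} — 4.
  v3=T, v6=F: a clause becomes empty — 0.
  v3=F, v6=T: remaining (v1,v2,v4,v5,v7) ∈ {(F,T,F,F,T); (F,T,F,T,T)} — 2.
  v3=F, v6=F: remaining (v1,v2,v4,v5,v7) ∈ {(F,T,F,T,F); (F,T,F,T,T)} — 2.
Total: 4 + 0 + 2 + 2 = 8.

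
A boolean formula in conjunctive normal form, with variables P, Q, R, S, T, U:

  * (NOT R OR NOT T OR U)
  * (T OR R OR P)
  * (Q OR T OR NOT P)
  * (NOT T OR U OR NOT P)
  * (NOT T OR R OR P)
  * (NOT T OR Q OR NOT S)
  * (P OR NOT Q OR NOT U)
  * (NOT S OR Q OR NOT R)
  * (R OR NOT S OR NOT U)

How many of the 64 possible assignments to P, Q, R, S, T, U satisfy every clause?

17

Case analysis on T and P:
  T=1, P=1: 5 of the 16 assignments to (Q,R,S,U) work.
  T=1, P=0: remaining (Q,R,S,U) ∈ {(0,1,0,1)} — 1.
  T=0, P=1: 7 of the 16 assignments to (Q,R,S,U) work.
  T=0, P=0: remaining (Q,R,S,U) ∈ {(0,1,0,0); (0,1,0,1); (1,1,0,0); (1,1,1,0)} — 4.
Total: 5 + 1 + 7 + 4 = 17.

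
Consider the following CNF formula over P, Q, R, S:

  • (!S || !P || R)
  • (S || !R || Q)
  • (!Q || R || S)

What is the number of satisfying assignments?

10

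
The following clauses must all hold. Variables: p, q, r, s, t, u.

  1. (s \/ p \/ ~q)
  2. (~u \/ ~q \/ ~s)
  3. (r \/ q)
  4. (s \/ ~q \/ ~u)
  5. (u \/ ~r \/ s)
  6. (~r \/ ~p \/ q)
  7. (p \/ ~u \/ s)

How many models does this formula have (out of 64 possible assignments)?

Split on q, then s.
  q=1, s=1: forces u=0; p, r, t free → 2^3 = 8.
  q=1, s=0: remaining (p,r,t,u) ∈ {(1,0,0,0); (1,0,1,0)} — 2.
  q=0, s=1: remaining (p,r,t,u) ∈ {(0,1,0,0); (0,1,0,1); (0,1,1,0); (0,1,1,1)} — 4.
  q=0, s=0: a clause becomes empty — 0.
Total: 8 + 2 + 4 + 0 = 14.

14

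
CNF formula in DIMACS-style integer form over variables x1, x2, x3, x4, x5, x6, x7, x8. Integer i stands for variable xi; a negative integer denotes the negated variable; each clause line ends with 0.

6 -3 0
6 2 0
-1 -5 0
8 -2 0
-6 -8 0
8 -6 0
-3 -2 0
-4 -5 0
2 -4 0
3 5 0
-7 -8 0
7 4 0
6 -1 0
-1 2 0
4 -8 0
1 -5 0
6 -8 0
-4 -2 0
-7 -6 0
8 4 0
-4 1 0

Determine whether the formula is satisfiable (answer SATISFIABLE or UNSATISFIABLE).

UNSATISFIABLE

x4 = True:
  propagation gives x5=False, x2=True; an empty clause results — contradiction.
x4 = False:
  propagation gives x7=True, x8=False; an empty clause results — contradiction.
Every branch closes, so no satisfying assignment exists.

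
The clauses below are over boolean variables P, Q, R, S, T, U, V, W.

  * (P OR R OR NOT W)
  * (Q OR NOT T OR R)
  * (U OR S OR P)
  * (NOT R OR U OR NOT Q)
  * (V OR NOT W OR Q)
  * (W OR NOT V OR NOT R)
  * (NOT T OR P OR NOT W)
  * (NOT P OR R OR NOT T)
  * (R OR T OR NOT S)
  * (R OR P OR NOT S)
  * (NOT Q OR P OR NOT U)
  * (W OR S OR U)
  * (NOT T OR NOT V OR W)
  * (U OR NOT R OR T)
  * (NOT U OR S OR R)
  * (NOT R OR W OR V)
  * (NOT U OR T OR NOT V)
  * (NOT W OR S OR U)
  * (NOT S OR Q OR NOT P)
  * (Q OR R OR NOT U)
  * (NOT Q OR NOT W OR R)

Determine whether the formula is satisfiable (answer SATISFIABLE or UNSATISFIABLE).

Branch on P: take P = True.
Set Q = True and propagate.
Branch on R: take R = True.
  then U is forced to True.
The remaining clauses are satisfied by S = True, T = True, V = True, W = True.
So P = T, Q = T, R = T, S = T, T = T, U = T, V = T, W = T is a satisfying assignment.

SATISFIABLE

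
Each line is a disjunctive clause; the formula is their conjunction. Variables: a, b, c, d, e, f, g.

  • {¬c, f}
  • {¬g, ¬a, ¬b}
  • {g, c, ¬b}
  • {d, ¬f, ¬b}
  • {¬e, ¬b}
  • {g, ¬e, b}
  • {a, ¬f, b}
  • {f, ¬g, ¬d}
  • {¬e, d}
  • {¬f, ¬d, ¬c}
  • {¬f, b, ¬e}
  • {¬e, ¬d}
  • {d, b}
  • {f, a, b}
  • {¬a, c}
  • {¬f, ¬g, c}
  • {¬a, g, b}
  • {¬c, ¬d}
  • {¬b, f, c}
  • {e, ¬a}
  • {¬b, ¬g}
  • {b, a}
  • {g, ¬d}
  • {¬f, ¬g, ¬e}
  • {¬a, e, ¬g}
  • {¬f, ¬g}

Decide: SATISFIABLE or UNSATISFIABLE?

b = True:
  propagation gives e=False, a=False, g=False, c=True; an empty clause results — contradiction.
b = False:
  propagation gives d=True, e=False, c=False, a=False; an empty clause results — contradiction.
Every branch closes, so no satisfying assignment exists.

UNSATISFIABLE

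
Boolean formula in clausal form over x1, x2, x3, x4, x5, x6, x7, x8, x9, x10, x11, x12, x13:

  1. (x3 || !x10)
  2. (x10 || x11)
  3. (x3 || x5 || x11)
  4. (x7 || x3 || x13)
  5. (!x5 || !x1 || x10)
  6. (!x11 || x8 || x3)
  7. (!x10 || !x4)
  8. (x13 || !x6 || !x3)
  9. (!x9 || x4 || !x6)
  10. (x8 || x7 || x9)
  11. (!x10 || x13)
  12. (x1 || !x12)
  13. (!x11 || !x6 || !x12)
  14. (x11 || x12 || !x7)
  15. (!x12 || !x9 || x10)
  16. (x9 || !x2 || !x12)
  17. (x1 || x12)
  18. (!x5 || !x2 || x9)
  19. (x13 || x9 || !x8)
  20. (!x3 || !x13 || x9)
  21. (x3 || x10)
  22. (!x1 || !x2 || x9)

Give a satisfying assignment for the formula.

x1 = T, x2 = T, x3 = T, x4 = T, x5 = F, x6 = F, x7 = T, x8 = T, x9 = T, x10 = F, x11 = T, x12 = F, x13 = F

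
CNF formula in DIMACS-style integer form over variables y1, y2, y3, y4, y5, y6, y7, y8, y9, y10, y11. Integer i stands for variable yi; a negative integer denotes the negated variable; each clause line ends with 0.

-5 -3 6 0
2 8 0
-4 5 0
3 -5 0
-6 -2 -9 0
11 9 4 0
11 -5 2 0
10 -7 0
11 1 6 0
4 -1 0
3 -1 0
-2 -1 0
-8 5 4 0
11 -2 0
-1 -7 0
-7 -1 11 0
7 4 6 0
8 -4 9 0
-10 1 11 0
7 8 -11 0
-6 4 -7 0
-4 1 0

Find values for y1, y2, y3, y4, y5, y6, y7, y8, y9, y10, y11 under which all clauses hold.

Try y1 = False.
  then y4 is forced to False.
For the remaining variables, y2 = False, y3 = True, y5 = True, y6 = True, y7 = False, y8 = True, y9 = False, y10 = False, y11 = True works.

y1=F, y2=F, y3=T, y4=F, y5=T, y6=T, y7=F, y8=T, y9=F, y10=F, y11=T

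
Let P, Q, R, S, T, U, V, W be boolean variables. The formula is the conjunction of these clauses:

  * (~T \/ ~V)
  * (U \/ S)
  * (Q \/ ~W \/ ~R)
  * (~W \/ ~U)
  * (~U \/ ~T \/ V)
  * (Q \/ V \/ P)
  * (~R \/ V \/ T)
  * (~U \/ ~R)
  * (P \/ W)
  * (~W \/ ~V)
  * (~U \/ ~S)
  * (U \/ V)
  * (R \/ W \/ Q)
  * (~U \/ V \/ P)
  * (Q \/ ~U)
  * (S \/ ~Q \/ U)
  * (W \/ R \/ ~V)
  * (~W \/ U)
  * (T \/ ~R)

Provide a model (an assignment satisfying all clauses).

P occurs only positively in the remaining clauses — set P = True.
Try Q = True.
Branch on R: take R = False.
For the remaining variables, S = False, T = False, U = True, V = False, W = False works.
Every clause has at least one true literal under this assignment.

P=T, Q=T, R=F, S=F, T=F, U=T, V=F, W=F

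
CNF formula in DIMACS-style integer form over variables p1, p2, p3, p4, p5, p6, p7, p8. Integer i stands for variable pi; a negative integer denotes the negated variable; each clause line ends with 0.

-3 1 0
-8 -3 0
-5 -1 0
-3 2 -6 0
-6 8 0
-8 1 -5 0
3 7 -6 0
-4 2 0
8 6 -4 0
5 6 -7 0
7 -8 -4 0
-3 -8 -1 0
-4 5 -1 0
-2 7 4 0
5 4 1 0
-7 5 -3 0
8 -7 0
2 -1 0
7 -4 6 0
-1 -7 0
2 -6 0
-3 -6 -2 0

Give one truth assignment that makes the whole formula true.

Branch on p1: take p1 = False.
  then p3 is forced to False.
The remaining clauses are satisfied by p2 = True, p4 = True, p5 = False, p6 = True, p7 = True, p8 = True.
Every clause has at least one true literal under this assignment.

p1 = False, p2 = True, p3 = False, p4 = True, p5 = False, p6 = True, p7 = True, p8 = True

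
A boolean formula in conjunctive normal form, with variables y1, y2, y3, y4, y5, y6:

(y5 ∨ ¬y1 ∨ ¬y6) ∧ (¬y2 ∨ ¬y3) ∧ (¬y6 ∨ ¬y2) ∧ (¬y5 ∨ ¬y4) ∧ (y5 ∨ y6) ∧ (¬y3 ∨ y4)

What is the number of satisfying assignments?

9

Split on y5, then y6.
  y5=T, y6=T: remaining (y1,y2,y3,y4) ∈ {(F,F,F,F); (T,F,F,F)} — 2.
  y5=T, y6=F: remaining (y1,y2,y3,y4) ∈ {(F,F,F,F); (F,T,F,F); (T,F,F,F); (T,T,F,F)} — 4.
  y5=F, y6=T: remaining (y1,y2,y3,y4) ∈ {(F,F,F,F); (F,F,F,T); (F,F,T,T)} — 3.
  y5=F, y6=F: a clause becomes empty — 0.
Total: 2 + 4 + 3 + 0 = 9.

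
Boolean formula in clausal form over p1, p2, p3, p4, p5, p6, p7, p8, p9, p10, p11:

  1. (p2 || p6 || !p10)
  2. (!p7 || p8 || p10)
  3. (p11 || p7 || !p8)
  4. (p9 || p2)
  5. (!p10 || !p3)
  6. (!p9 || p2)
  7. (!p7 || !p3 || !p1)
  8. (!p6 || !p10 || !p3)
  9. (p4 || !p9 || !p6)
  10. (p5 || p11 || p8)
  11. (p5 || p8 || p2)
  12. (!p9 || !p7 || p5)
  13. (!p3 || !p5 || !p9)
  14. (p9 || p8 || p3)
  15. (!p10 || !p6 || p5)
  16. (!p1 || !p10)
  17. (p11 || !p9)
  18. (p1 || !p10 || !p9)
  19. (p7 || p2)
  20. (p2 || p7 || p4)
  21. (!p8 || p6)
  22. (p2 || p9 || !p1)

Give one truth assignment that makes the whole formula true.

Pure literal: p2 appears only positively; assign p2 = True.
p4 occurs only positively in the remaining clauses — set p4 = True.
Branch on p1: take p1 = False.
Branch on p3: take p3 = False.
Set p5 = True and propagate.
The remaining clauses are satisfied by p6 = True, p7 = True, p8 = True, p9 = True, p10 = False, p11 = True.

p1=F, p2=T, p3=F, p4=T, p5=T, p6=T, p7=T, p8=T, p9=T, p10=F, p11=T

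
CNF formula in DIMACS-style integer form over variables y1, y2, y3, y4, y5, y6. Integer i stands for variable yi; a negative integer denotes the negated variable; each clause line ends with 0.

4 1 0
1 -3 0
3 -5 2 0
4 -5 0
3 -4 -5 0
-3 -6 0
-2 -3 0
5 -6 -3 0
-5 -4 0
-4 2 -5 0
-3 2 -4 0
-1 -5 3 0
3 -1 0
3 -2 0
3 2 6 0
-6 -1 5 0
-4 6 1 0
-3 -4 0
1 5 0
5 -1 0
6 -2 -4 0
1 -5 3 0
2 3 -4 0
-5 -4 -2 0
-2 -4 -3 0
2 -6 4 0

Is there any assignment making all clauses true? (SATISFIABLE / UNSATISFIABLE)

UNSATISFIABLE

y3 = True:
  propagation gives y1=True, y6=False, y2=False, y4=False; an empty clause results — contradiction.
y3 = False:
  propagation gives y1=False, y4=True, y5=False; an empty clause results — contradiction.
Every branch closes, so no satisfying assignment exists.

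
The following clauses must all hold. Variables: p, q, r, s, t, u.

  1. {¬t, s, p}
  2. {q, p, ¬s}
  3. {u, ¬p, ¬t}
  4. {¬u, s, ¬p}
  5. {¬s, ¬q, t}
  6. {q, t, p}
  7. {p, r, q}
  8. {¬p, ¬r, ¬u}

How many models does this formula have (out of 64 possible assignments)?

Case analysis on p and q:
  p=T, q=T: remaining (r,s,t,u) ∈ {(F,F,F,F); (F,T,T,T); (T,F,F,F)} — 3.
  p=T, q=F: 6 of the 16 assignments to (r,s,t,u) work.
  p=F, q=T: r, u free; 2 ways for (s,t) × 2^2 = 8.
  p=F, q=F: a clause becomes empty — 0.
Total: 3 + 6 + 8 + 0 = 17.

17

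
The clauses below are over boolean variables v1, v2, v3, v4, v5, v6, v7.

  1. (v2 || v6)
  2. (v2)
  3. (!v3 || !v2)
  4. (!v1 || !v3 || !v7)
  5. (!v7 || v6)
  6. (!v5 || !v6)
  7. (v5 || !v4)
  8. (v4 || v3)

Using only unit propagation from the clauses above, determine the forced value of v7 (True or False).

False

Unit clause (v2) sets v2 = True.
(!v3 || !v2): since v2 = True, the clause reduces to (!v3). v3 = False.
(v3 || v4) with v3 = False leaves only v4, so v4 = True.
In (!v4 || v5), !v4 is now false; v5 must hold, so v5 = True.
From (!v6 || !v5) and v5 = True: v6 = False.
From (v6 || !v7) and v6 = False: v7 = False.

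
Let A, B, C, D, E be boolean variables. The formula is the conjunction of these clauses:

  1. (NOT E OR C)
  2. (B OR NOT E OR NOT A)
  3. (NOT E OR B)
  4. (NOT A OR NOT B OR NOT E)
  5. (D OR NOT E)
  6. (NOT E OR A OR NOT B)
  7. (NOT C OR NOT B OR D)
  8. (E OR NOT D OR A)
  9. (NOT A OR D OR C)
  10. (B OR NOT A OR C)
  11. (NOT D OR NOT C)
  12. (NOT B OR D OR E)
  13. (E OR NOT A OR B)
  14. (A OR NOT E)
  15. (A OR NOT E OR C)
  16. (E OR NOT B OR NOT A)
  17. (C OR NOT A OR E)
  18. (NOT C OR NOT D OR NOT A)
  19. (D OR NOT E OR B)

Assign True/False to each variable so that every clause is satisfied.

A=False, B=False, C=True, D=False, E=False

Check each clause:
  1. (NOT E OR C) — C is true.
  2. (NOT E OR NOT A OR B) — NOT E is true.
  3. (NOT E OR B) — NOT E is true.
  4. (NOT B OR NOT E OR NOT A) — NOT E is true.
  5. (NOT E OR D) — NOT E is true.
  6. (NOT B OR NOT E OR A) — NOT E is true.
  7. (D OR NOT C OR NOT B) — NOT B is true.
  8. (E OR A OR NOT D) — NOT D is true.
  9. (NOT A OR D OR C) — C is true.
  10. (C OR NOT A OR B) — C is true.
  11. (NOT C OR NOT D) — NOT D is true.
  12. (E OR D OR NOT B) — NOT B is true.
  13. (B OR E OR NOT A) — NOT A is true.
  14. (A OR NOT E) — NOT E is true.
  15. (A OR NOT E OR C) — C is true.
  16. (NOT B OR E OR NOT A) — NOT A is true.
  17. (NOT A OR E OR C) — C is true.
  18. (NOT A OR NOT C OR NOT D) — NOT D is true.
  19. (D OR NOT E OR B) — NOT E is true.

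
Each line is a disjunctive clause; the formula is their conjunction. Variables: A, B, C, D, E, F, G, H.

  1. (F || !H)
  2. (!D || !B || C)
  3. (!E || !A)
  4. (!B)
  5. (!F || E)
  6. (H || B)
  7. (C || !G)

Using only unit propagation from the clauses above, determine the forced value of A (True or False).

(!B) stands alone — B = False.
In (H || B), B is now false; H must hold, so H = True.
In (!H || F), !H is now false; F must hold, so F = True.
In (E || !F), !F is now false; E must hold, so E = True.
(!E || !A): since E = True, the clause reduces to (!A). A = False.

False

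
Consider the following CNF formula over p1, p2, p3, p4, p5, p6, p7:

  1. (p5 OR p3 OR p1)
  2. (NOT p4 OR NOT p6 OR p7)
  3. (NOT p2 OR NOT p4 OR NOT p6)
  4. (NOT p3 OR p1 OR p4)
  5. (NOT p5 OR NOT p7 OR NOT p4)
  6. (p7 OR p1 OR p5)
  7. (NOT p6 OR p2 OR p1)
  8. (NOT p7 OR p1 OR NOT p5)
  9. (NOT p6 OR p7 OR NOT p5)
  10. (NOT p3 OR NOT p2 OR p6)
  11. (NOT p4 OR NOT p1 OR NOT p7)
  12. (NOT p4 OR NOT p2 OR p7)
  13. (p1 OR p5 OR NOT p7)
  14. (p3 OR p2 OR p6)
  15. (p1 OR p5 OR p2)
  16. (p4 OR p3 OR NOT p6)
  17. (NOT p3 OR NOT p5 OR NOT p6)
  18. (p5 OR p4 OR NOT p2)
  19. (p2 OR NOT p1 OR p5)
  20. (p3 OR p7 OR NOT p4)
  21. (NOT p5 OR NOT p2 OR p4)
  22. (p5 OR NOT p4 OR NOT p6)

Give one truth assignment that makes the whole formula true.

Set p1 = True and propagate.
Try p2 = False.
  then p5 is forced to True.
For the remaining variables, p3 = True, p4 = False, p6 = False, p7 = True works.

p1 = T  p2 = F  p3 = T  p4 = F  p5 = T  p6 = F  p7 = T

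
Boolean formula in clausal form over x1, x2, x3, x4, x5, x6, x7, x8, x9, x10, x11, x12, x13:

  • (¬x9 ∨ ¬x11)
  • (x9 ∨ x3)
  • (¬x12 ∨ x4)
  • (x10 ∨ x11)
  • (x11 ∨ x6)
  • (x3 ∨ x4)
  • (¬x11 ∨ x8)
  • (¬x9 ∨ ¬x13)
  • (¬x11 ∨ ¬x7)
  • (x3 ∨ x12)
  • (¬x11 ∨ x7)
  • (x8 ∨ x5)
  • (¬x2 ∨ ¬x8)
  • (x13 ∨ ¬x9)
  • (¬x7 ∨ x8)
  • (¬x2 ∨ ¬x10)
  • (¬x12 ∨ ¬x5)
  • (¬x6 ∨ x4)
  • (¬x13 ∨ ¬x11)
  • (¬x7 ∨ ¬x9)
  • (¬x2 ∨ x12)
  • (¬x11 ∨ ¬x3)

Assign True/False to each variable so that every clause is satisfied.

x1 = 1, x2 = 0, x3 = 1, x4 = 1, x5 = 1, x6 = 1, x7 = 1, x8 = 1, x9 = 0, x10 = 1, x11 = 0, x12 = 0, x13 = 1

Pure literal: x2 appears only negated; assign x2 = False.
Pure literal: x4 appears only positively; assign x4 = True.
Try x3 = True.
  then x11 is forced to False.
  then x10 is forced to True.
  then x6 is forced to True.
Branch on x5: take x5 = True.
  then x12 is forced to False.
The remaining clauses are satisfied by x1 = True, x7 = True, x8 = True, x9 = False, x13 = True.
Every clause has at least one true literal under this assignment.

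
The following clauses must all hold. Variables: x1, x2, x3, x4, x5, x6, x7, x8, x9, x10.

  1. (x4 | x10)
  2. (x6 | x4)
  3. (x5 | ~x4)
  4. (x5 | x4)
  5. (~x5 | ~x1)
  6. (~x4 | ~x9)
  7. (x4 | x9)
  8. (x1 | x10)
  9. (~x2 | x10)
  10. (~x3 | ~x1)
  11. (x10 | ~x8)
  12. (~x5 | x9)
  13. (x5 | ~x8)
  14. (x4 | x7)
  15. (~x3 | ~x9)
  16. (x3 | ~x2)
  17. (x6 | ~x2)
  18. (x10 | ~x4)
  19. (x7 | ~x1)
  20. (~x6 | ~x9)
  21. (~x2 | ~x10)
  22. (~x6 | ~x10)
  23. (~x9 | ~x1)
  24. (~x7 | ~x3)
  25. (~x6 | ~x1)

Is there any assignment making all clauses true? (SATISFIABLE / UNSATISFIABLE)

x4 = True:
  propagation gives x5=True, x1=False, x9=False; an empty clause results — contradiction.
x4 = False:
  propagation gives x10=True, x6=True; an empty clause results — contradiction.
Every branch closes, so no satisfying assignment exists.

UNSATISFIABLE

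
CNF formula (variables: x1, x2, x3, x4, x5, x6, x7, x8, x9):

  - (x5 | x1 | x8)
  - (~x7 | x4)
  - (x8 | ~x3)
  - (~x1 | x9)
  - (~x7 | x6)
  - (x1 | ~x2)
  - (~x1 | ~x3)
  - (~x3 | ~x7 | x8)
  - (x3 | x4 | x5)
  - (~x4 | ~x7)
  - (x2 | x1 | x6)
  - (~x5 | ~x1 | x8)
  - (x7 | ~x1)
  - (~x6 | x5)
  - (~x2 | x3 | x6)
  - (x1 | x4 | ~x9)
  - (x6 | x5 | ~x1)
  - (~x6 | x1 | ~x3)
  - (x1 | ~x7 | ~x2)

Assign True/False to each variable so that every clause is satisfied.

x1=False, x2=False, x3=False, x4=False, x5=True, x6=True, x7=False, x8=False, x9=False

Try x1 = False.
  then x2 is forced to False.
  then x6 is forced to True.
  then x5 is forced to True.
  then x3 is forced to False.
Set x4 = False and propagate.
  then x7 is forced to False.
  then x9 is forced to False.
x8 is now unconstrained; take x8 = False.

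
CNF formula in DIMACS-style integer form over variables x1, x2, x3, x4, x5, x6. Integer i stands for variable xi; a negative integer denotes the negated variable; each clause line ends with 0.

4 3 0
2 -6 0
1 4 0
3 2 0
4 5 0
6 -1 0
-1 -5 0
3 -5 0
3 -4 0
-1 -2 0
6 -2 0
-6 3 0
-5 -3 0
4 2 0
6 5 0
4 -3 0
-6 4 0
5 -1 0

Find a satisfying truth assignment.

x1 = False, x2 = True, x3 = True, x4 = True, x5 = False, x6 = True

Check each clause:
  1. {x3, x4} — x3 is true.
  2. {x2, ¬x6} — x2 is true.
  3. {x1, x4} — x4 is true.
  4. {x3, x2} — x2 is true.
  5. {x5, x4} — x4 is true.
  6. {x6, ¬x1} — ¬x1 is true.
  7. {¬x5, ¬x1} — ¬x5 is true.
  8. {¬x5, x3} — x3 is true.
  9. {x3, ¬x4} — x3 is true.
  10. {¬x2, ¬x1} — ¬x1 is true.
  11. {x6, ¬x2} — x6 is true.
  12. {x3, ¬x6} — x3 is true.
  13. {¬x3, ¬x5} — ¬x5 is true.
  14. {x2, x4} — x2 is true.
  15. {x6, x5} — x6 is true.
  16. {¬x3, x4} — x4 is true.
  17. {x4, ¬x6} — x4 is true.
  18. {x5, ¬x1} — ¬x1 is true.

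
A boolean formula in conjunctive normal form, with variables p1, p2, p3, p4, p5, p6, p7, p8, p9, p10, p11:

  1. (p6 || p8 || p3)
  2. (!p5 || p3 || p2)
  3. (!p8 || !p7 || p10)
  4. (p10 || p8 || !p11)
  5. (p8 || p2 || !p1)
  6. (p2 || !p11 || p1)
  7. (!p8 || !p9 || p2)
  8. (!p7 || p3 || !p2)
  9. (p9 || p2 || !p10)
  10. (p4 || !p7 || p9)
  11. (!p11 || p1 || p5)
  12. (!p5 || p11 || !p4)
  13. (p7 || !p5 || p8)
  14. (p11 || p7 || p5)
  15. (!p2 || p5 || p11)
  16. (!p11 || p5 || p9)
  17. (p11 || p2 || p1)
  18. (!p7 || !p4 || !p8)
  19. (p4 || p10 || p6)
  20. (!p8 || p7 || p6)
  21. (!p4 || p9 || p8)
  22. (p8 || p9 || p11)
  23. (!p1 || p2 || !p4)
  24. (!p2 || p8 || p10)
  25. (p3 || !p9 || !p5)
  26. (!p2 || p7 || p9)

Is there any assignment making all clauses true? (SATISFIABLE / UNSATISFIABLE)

p3 occurs only positively in the remaining clauses — set p3 = True.
p6 occurs only positively in the remaining clauses — set p6 = True.
Branch on p1: take p1 = True.
The remaining clauses are satisfied by p2 = True, p4 = False, p5 = True, p7 = False, p8 = True, p9 = True, p10 = True, p11 = False.
Every clause has at least one true literal under this assignment.
So p1=True, p2=True, p3=True, p4=False, p5=True, p6=True, p7=False, p8=True, p9=True, p10=True, p11=False is a satisfying assignment.

SATISFIABLE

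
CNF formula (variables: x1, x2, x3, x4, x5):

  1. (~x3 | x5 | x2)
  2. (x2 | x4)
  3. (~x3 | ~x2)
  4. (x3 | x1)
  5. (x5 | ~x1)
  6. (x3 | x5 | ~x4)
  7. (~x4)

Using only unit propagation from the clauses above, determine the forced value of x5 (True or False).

True

(~x4) stands alone — x4 = False.
From (x4 | x2) and x4 = False: x2 = True.
(~x3 | ~x2) with x2 = True leaves only ~x3, so x3 = False.
From (x3 | x1) and x3 = False: x1 = True.
(~x1 | x5): since x1 = True, the clause reduces to (x5). x5 = True.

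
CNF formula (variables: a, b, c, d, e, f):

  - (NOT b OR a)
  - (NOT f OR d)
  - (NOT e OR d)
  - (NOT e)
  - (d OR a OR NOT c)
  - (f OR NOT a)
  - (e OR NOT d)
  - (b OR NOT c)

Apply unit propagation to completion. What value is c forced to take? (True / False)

False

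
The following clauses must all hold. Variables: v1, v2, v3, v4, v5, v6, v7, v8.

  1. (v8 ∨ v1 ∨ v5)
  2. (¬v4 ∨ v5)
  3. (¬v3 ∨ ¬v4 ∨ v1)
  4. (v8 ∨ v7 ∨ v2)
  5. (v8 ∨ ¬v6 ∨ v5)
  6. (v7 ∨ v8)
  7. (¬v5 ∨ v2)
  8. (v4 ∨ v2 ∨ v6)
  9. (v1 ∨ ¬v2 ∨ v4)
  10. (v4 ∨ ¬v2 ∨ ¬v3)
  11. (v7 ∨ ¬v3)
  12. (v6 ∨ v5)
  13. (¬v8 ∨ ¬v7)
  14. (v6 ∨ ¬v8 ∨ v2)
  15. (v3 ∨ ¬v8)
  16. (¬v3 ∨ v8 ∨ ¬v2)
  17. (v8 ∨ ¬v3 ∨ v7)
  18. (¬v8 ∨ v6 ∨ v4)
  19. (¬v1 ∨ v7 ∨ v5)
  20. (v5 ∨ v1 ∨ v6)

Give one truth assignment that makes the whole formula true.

v1=1  v2=1  v3=0  v4=1  v5=1  v6=0  v7=1  v8=0

Check each clause:
  1. (v1 ∨ v8 ∨ v5) — v1 is true.
  2. (¬v4 ∨ v5) — v5 is true.
  3. (¬v3 ∨ ¬v4 ∨ v1) — v1 is true.
  4. (v8 ∨ v2 ∨ v7) — v2 is true.
  5. (v8 ∨ ¬v6 ∨ v5) — ¬v6 is true.
  6. (v7 ∨ v8) — v7 is true.
  7. (v2 ∨ ¬v5) — v2 is true.
  8. (v4 ∨ v6 ∨ v2) — v2 is true.
  9. (v1 ∨ v4 ∨ ¬v2) — v1 is true.
  10. (¬v2 ∨ ¬v3 ∨ v4) — v4 is true.
  11. (¬v3 ∨ v7) — ¬v3 is true.
  12. (v6 ∨ v5) — v5 is true.
  13. (¬v8 ∨ ¬v7) — ¬v8 is true.
  14. (¬v8 ∨ v2 ∨ v6) — ¬v8 is true.
  15. (¬v8 ∨ v3) — ¬v8 is true.
  16. (¬v2 ∨ ¬v3 ∨ v8) — ¬v3 is true.
  17. (v7 ∨ ¬v3 ∨ v8) — ¬v3 is true.
  18. (v4 ∨ ¬v8 ∨ v6) — ¬v8 is true.
  19. (v7 ∨ v5 ∨ ¬v1) — v5 is true.
  20. (v1 ∨ v5 ∨ v6) — v1 is true.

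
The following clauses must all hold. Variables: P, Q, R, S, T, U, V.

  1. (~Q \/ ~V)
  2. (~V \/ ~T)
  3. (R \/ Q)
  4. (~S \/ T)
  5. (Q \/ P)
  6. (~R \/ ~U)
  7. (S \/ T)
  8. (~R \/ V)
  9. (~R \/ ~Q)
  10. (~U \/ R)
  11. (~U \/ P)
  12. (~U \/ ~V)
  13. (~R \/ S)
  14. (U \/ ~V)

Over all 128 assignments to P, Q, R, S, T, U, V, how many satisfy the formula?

4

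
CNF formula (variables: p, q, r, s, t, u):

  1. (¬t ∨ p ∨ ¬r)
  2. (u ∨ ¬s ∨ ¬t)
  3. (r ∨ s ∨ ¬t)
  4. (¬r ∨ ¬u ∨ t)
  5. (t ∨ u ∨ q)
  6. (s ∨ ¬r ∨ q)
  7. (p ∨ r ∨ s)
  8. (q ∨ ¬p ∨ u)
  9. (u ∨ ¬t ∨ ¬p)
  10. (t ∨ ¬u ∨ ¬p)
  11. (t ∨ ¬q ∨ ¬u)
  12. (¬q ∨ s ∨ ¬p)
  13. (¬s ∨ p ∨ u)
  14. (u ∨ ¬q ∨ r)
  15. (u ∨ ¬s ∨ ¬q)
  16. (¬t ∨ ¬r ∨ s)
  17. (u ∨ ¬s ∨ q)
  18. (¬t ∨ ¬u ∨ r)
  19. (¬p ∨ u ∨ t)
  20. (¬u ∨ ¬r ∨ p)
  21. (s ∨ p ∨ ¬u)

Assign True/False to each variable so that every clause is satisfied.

p = 0, q = 0, r = 0, s = 1, t = 0, u = 1

Check each clause:
  1. (p ∨ ¬t ∨ ¬r) — ¬t is true.
  2. (¬s ∨ ¬t ∨ u) — ¬t is true.
  3. (r ∨ s ∨ ¬t) — ¬t is true.
  4. (¬r ∨ ¬u ∨ t) — ¬r is true.
  5. (q ∨ u ∨ t) — u is true.
  6. (s ∨ ¬r ∨ q) — s is true.
  7. (r ∨ s ∨ p) — s is true.
  8. (u ∨ ¬p ∨ q) — u is true.
  9. (¬p ∨ u ∨ ¬t) — ¬t is true.
  10. (t ∨ ¬p ∨ ¬u) — ¬p is true.
  11. (¬u ∨ t ∨ ¬q) — ¬q is true.
  12. (¬q ∨ s ∨ ¬p) — s is true.
  13. (u ∨ p ∨ ¬s) — u is true.
  14. (¬q ∨ r ∨ u) — ¬q is true.
  15. (¬s ∨ ¬q ∨ u) — ¬q is true.
  16. (¬t ∨ ¬r ∨ s) — ¬t is true.
  17. (q ∨ ¬s ∨ u) — u is true.
  18. (¬u ∨ ¬t ∨ r) — ¬t is true.
  19. (u ∨ t ∨ ¬p) — ¬p is true.
  20. (p ∨ ¬r ∨ ¬u) — ¬r is true.
  21. (s ∨ p ∨ ¬u) — s is true.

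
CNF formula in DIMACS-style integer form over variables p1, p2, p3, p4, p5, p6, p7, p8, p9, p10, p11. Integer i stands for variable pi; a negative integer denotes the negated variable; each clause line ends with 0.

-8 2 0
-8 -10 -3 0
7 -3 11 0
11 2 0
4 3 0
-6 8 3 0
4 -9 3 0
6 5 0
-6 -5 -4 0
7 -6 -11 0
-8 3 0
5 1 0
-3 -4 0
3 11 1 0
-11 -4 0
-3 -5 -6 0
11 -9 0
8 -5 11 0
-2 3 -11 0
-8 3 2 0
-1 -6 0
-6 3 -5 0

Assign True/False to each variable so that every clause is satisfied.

p1 = True, p2 = True, p3 = True, p4 = False, p5 = True, p6 = False, p7 = True, p8 = False, p9 = True, p10 = False, p11 = True

Pure literal: p7 appears only positively; assign p7 = True.
Pure literal: p10 appears only negated; assign p10 = False.
Try p1 = True.
  then p6 is forced to False.
  then p5 is forced to True.
Try p2 = True.
Branch on p3: take p3 = True.
  then p4 is forced to False.
For the remaining variables, p8 = False, p9 = True, p11 = True works.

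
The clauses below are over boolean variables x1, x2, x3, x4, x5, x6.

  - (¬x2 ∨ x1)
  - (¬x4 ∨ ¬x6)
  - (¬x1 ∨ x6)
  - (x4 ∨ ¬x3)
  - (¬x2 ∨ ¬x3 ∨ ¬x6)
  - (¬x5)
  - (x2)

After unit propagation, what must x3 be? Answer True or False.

False

Unit clause (¬x5) sets x5 = False.
(x2) stands alone — x2 = True.
In (x1 ∨ ¬x2), ¬x2 is now false; x1 must hold, so x1 = True.
In (¬x1 ∨ x6), ¬x1 is now false; x6 must hold, so x6 = True.
In (¬x6 ∨ ¬x4), ¬x6 is now false; ¬x4 must hold, so x4 = False.
From (¬x3 ∨ x4) and x4 = False: x3 = False.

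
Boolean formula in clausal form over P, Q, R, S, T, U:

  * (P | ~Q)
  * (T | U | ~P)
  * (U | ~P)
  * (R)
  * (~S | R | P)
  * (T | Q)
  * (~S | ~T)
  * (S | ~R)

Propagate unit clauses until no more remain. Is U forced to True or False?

(R) stands alone — R = True.
In (S | ~R), ~R is now false; S must hold, so S = True.
From (~T | ~S) and S = True: T = False.
(Q | T) with T = False leaves only Q, so Q = True.
(P | ~Q): since Q = True, the clause reduces to (P). P = True.
(~P | U | T): since T = False, P = True, the clause reduces to (U). U = True.

True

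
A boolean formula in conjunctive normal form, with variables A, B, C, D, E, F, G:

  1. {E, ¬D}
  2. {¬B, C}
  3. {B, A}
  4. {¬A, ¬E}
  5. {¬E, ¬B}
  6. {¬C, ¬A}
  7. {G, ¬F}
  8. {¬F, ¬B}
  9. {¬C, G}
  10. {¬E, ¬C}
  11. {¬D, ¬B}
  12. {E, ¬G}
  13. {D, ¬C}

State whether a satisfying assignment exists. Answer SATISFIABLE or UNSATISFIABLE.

SATISFIABLE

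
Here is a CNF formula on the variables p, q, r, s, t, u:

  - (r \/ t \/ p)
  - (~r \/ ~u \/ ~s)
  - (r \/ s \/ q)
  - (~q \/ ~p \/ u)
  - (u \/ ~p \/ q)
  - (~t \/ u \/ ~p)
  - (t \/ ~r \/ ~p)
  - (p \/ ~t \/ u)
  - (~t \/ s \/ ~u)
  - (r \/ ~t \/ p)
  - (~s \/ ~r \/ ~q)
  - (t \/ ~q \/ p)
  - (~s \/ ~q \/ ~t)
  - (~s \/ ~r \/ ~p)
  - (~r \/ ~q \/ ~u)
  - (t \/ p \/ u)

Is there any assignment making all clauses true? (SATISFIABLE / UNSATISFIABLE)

Branch on p: take p = True.
Set q = True and propagate.
  then u is forced to True.
  then r is forced to False.
Set s = True and propagate.
  then t is forced to False.
So p=T, q=T, r=F, s=T, t=F, u=T is a satisfying assignment.

SATISFIABLE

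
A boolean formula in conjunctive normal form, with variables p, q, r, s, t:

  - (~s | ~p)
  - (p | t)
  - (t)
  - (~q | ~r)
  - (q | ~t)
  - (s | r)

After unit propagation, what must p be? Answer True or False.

False

(t) stands alone — t = True.
From (~t | q) and t = True: q = True.
From (~r | ~q) and q = True: r = False.
(r | s): since r = False, the clause reduces to (s). s = True.
(~s | ~p): since s = True, the clause reduces to (~p). p = False.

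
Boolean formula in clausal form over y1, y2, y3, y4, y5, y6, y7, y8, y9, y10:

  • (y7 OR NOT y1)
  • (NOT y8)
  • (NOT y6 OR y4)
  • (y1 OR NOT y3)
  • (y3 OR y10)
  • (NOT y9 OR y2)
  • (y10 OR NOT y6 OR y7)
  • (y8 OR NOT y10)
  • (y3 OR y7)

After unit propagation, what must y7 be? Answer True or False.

True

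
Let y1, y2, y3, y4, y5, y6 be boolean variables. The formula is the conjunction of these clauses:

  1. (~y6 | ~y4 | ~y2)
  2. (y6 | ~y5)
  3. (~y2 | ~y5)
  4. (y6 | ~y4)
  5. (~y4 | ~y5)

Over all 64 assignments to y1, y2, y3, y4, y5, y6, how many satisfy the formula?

24

Split on y4, then y5.
  y4=T, y5=T: a clause becomes empty — 0.
  y4=T, y5=F: remaining (y1,y2,y3,y6) ∈ {(F,F,F,T); (F,F,T,T); (T,F,F,T); (T,F,T,T)} — 4.
  y4=F, y5=T: remaining (y1,y2,y3,y6) ∈ {(F,F,F,T); (F,F,T,T); (T,F,F,T); (T,F,T,T)} — 4.
  y4=F, y5=F: y1, y2, y3, y6 free → 2^4 = 16.
Total: 0 + 4 + 4 + 16 = 24.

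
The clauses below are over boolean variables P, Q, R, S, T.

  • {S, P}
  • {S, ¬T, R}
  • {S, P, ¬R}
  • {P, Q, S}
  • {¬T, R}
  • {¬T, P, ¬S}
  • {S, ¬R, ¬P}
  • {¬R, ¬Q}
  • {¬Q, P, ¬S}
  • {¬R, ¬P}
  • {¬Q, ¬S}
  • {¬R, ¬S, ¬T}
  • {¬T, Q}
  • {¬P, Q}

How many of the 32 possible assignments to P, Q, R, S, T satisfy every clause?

Satisfying assignments:
  P=0 Q=0 R=0 S=1 T=0
  P=0 Q=0 R=1 S=1 T=0
  P=1 Q=1 R=0 S=0 T=0
Count: 3.

3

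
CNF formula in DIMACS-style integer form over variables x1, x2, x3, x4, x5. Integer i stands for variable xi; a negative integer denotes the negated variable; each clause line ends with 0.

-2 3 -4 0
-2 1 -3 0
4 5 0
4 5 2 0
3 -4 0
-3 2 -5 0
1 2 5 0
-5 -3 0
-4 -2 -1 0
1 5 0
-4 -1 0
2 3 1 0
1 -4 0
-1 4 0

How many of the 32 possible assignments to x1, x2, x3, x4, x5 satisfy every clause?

1

The models are:
  x1=F x2=T x3=F x4=F x5=T
That's 1 in total.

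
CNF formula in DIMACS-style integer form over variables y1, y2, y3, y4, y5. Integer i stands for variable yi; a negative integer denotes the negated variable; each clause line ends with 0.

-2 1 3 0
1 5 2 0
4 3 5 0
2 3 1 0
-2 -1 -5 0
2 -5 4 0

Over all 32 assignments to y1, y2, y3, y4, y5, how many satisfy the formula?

13

Split on y2, then y1.
  y2=1, y1=1: remaining (y3,y4,y5) ∈ {(0,1,0); (1,0,0); (1,1,0)} — 3.
  y2=1, y1=0: remaining (y3,y4,y5) ∈ {(1,0,0); (1,0,1); (1,1,0); (1,1,1)} — 4.
  y2=0, y1=1: 5 of the 8 assignments to (y3,y4,y5) work.
  y2=0, y1=0: remaining (y3,y4,y5) ∈ {(1,1,1)} — 1.
Total: 3 + 4 + 5 + 1 = 13.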